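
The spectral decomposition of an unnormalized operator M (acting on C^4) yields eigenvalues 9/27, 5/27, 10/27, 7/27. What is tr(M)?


tr(M) = sum of eigenvalues
= 9/27 + 5/27 + 10/27 + 7/27
= 31/27
= 1.1481

1.1481


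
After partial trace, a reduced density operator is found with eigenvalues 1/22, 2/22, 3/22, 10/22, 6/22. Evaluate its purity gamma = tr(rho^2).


tr(rho^2) = sum of eigenvalues squared
= (1/22)^2 + (2/22)^2 + (3/22)^2 + (10/22)^2 + (6/22)^2
= (1 + 4 + 9 + 100 + 36) / 484
= 150/484
= 0.3099

0.3099


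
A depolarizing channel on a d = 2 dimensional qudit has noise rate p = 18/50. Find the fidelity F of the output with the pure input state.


F = (1-p) + p/d
= (1 - 0.3600) + 0.3600/2
= 0.6400 + 0.1800
= 0.8200

0.8200


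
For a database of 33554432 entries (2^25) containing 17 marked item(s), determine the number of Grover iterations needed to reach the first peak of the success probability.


After j Grover iterations the success probability is P(j) = sin^2((2j+1)*theta), where sin(theta) = sqrt(k/N).
N = 2^25 = 33554432, k = 17
sin(theta) = sqrt(k/N) = 0.00071178612
theta = arcsin(sqrt(k/N)) = 0.0007117861801 rad
P(j) reaches its first maximum when (2j+1)*theta is as close as possible to pi/2, i.e. j = round(pi/(4*theta) - 1/2).
pi/(4*theta) - 1/2 = 1102.9187
(For comparison, the common estimate pi/4 * sqrt(N/k) = 1103.4188; the exact maximiser is used here.)
Optimal iterations = 1103

1103


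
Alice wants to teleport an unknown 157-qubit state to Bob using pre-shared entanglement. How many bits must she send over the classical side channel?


Quantum teleportation requires 2 classical bits per qubit teleported.
157 qubit(s) -> 2 * 157 = 314 classical bits

314


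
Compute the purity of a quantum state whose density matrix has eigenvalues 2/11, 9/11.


tr(rho^2) = sum of eigenvalues squared
= (2/11)^2 + (9/11)^2
= (4 + 81) / 121
= 85/121
= 0.7025

0.7025


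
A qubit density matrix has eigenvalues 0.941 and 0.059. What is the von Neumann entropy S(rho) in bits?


S = -p*log2(p) - (1-p)*log2(1-p)
p = 0.9410, 1-p = 0.0590
= -0.9410 * log2(0.9410) - 0.0590 * log2(0.0590)
= -(-0.0826) - (-0.2409)
= 0.3235

0.3235


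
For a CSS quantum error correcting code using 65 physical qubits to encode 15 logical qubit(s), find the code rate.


Code rate R = k/n
= 15/65
= 0.2308

0.2308


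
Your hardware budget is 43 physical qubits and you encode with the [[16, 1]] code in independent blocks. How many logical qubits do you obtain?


Each code block uses 16 physical qubits for 1 logical qubit(s).
Number of complete blocks = floor(43 / 16) = 2
Logical qubits = 2 * 1
= 2

2


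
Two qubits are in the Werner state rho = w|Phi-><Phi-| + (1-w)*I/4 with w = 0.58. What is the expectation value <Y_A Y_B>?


|Phi-> = (|00> - |11>)/sqrt(2)
For the pure Bell state, <Y_A Y_B> = +1 (Bell-state Pauli correlator).
The maximally-mixed part I/4 has tr(I/4 * P tensor P) = 0 for any traceless Pauli P.
So <Y_A Y_B>_rho = w * (+1) + (1 - w) * 0
= 0.58 * (+1)
= 0.5800

0.5800


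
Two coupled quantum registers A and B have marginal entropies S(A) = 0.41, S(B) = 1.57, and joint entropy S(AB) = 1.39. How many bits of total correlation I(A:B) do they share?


I(A:B) = S(A) + S(B) - S(AB)
= 0.41 + 1.57 - 1.39
= 0.5900

0.5900


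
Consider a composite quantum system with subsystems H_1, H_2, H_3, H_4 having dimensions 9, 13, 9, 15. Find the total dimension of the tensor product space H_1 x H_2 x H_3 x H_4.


dim(H_1 x H_2 x H_3 x H_4) = 9 * 13 * 9 * 15
= 117 * 9 * 15
= 1053 * 15
= 15795

15795


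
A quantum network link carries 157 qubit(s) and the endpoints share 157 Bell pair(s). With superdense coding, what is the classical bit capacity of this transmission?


Superdense coding allows 2 classical bits per shared entangled pair.
157 pair(s) -> 2 * 157 = 314 classical bits

314


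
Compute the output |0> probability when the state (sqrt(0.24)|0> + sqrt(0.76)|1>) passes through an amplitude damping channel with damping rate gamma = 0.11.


For amplitude damping with parameter gamma on state sqrt(a)|0> + sqrt(b)|1>:
alpha^2 = 0.24, beta^2 = 0.76
P(|0>) = alpha^2 + gamma * beta^2
= 0.24 + 0.11 * 0.76
= 0.24 + 0.0836
= 0.3236

0.3236


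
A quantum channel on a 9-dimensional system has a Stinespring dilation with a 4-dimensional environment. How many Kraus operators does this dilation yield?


Tracing out the environment in an orthonormal basis {|i>_E} gives Kraus operators K_i = <i|_E U |0>_E.
Number of Kraus operators = dim(H_env) = d_env
= 4

4


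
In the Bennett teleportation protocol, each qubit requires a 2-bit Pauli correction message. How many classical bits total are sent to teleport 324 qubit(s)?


Quantum teleportation requires 2 classical bits per qubit teleported.
324 qubit(s) -> 2 * 324 = 648 classical bits

648


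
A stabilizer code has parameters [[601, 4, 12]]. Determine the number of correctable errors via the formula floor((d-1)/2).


Code parameters: [[601, 4, 12]], distance d = 12.
Number of correctable errors = floor((d-1)/2)
= floor((12 - 1)/2)
= floor(11/2)
= 5

5


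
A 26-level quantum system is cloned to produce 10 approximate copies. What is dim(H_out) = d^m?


Output space = H^(tensor 10) where dim(H) = 26
dim = 26^10
= 676 (after 2 factors)
= 17576 (after 3 factors)
= 456976 (after 4 factors)
= 11881376 (after 5 factors)
= 308915776 (after 6 factors)
= 8031810176 (after 7 factors)
= 208827064576 (after 8 factors)
= 5429503678976 (after 9 factors)
= 141167095653376 (after 10 factors)
= 141167095653376

141167095653376


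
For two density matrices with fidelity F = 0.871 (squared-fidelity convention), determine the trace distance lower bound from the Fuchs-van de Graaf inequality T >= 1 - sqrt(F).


Fuchs-van de Graaf (squared-fidelity convention): 1 - sqrt(F) <= T <= sqrt(1 - F).
Lower bound: T >= 1 - sqrt(F)
sqrt(F) = sqrt(0.871) = 0.9333
T >= 1 - 0.9333
T >= 0.0667

0.0667


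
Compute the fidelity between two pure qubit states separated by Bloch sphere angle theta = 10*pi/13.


For states separated by angle theta on Bloch sphere:
F = cos^2(theta/2)
theta = 10*pi/13 = 2.4166
theta/2 = 1.2083
cos(theta/2) = 0.3546
F = 0.1257

0.1257


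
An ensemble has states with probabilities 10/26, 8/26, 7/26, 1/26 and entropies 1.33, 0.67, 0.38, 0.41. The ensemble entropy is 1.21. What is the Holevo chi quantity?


chi = S(rho) - sum_i p_i * S(rho_i)
Weighted entropy = 10/26 * 1.33 + 8/26 * 0.67 + 7/26 * 0.38 + 1/26 * 0.41
= 0.8358
chi = 1.21 - 0.8358
= 0.3742

0.3742


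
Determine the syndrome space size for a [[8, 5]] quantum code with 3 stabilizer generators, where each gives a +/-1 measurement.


Each stabilizer generator gives a binary (+1 or -1) measurement outcome.
With 3 independent generators:
Total syndromes = 2^3
= 8

8


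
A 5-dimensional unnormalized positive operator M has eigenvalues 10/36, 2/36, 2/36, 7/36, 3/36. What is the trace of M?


tr(M) = sum of eigenvalues
= 10/36 + 2/36 + 2/36 + 7/36 + 3/36
= 24/36
= 0.6667

0.6667


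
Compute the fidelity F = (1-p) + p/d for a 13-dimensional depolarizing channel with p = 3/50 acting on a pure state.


F = (1-p) + p/d
= (1 - 0.0600) + 0.0600/13
= 0.9400 + 0.0046
= 0.9446

0.9446


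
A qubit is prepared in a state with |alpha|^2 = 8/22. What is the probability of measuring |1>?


|alpha|^2 = 8/22 = 0.3636
|beta|^2 = 1 - 8/22 = 14/22 = 0.6364
P(|1>) = |beta|^2 = 0.6364

0.6364


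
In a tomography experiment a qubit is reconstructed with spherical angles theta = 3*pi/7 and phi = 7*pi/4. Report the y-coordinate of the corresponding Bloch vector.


theta = 1.3464, phi = 5.4978
r_y = sin(theta)*sin(phi) = 0.9749 * -0.7071
r_y = -0.6894

-0.6894


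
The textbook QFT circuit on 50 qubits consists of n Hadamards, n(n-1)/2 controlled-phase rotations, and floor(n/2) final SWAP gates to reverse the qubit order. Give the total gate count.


Hadamard gates: 50
Controlled rotations: n*(n-1)/2 = 50*49/2 = 1225
SWAP gates: floor(n/2) = floor(50/2) = 25
Total = 50 + 1225 + 25
= 1300

1300


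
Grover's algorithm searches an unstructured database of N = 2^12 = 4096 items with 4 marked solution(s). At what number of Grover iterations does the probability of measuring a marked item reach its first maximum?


After j Grover iterations the success probability is P(j) = sin^2((2j+1)*theta), where sin(theta) = sqrt(k/N).
N = 2^12 = 4096, k = 4
sin(theta) = sqrt(k/N) = 0.03125
theta = arcsin(sqrt(k/N)) = 0.0312550885 rad
P(j) reaches its first maximum when (2j+1)*theta is as close as possible to pi/2, i.e. j = round(pi/(4*theta) - 1/2).
pi/(4*theta) - 1/2 = 24.6286
(For comparison, the common estimate pi/4 * sqrt(N/k) = 25.1327; the exact maximiser is used here.)
Optimal iterations = 25

25


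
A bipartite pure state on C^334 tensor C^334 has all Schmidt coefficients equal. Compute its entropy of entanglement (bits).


For a maximally entangled state in d x d:
S = log2(d) = log2(334)
= 8.3837

8.3837


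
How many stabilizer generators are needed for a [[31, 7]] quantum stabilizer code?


For an [[n,k]] stabilizer code:
Number of stabilizer generators = n - k
= 31 - 7
= 24

24


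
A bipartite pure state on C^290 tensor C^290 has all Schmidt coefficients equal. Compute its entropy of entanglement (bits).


For a maximally entangled state in d x d:
S = log2(d) = log2(290)
= 8.1799

8.1799


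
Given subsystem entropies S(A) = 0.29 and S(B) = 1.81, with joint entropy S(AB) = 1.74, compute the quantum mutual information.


I(A:B) = S(A) + S(B) - S(AB)
= 0.29 + 1.81 - 1.74
= 0.3600

0.3600


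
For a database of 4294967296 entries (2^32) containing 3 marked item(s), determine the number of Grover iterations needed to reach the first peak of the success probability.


After j Grover iterations the success probability is P(j) = sin^2((2j+1)*theta), where sin(theta) = sqrt(k/N).
N = 2^32 = 4294967296, k = 3
sin(theta) = sqrt(k/N) = 2.642899792e-05
theta = arcsin(sqrt(k/N)) = 2.642899792e-05 rad
P(j) reaches its first maximum when (2j+1)*theta is as close as possible to pi/2, i.e. j = round(pi/(4*theta) - 1/2).
pi/(4*theta) - 1/2 = 29716.7888
(For comparison, the common estimate pi/4 * sqrt(N/k) = 29717.2888; the exact maximiser is used here.)
Optimal iterations = 29717

29717


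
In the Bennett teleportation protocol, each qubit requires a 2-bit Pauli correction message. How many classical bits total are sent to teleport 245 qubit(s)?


Quantum teleportation requires 2 classical bits per qubit teleported.
245 qubit(s) -> 2 * 245 = 490 classical bits

490


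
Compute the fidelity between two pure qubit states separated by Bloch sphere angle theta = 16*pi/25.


For states separated by angle theta on Bloch sphere:
F = cos^2(theta/2)
theta = 16*pi/25 = 2.0106
theta/2 = 1.0053
cos(theta/2) = 0.5358
F = 0.2871

0.2871


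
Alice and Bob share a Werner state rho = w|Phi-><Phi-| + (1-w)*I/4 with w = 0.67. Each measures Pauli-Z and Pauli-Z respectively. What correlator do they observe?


|Phi-> = (|00> - |11>)/sqrt(2)
For the pure Bell state, <Z_A Z_B> = +1 (Bell-state Pauli correlator).
The maximally-mixed part I/4 has tr(I/4 * P tensor P) = 0 for any traceless Pauli P.
So <Z_A Z_B>_rho = w * (+1) + (1 - w) * 0
= 0.67 * (+1)
= 0.6700

0.6700


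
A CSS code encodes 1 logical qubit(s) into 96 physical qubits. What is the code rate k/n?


Code rate R = k/n
= 1/96
= 0.0104

0.0104


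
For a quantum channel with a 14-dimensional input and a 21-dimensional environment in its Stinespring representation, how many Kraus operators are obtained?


Tracing out the environment in an orthonormal basis {|i>_E} gives Kraus operators K_i = <i|_E U |0>_E.
Number of Kraus operators = dim(H_env) = d_env
= 21

21


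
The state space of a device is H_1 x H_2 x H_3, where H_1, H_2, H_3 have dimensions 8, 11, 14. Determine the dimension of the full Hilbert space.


dim(H_1 x H_2 x H_3) = 8 * 11 * 14
= 88 * 14
= 1232

1232


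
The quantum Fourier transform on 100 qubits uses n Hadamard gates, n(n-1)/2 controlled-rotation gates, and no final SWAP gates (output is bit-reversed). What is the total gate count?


Hadamard gates: 100
Controlled rotations: n*(n-1)/2 = 100*99/2 = 4950
SWAP gates: 0 (omitted)
Total = 100 + 4950
= 5050

5050


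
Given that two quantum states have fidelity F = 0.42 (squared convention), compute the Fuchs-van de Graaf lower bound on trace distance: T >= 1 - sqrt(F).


Fuchs-van de Graaf (squared-fidelity convention): 1 - sqrt(F) <= T <= sqrt(1 - F).
Lower bound: T >= 1 - sqrt(F)
sqrt(F) = sqrt(0.42) = 0.6481
T >= 1 - 0.6481
T >= 0.3519

0.3519


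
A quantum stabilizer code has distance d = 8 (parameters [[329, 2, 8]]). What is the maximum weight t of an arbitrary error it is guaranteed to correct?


Code parameters: [[329, 2, 8]], distance d = 8.
Number of correctable errors = floor((d-1)/2)
= floor((8 - 1)/2)
= floor(7/2)
= 3

3


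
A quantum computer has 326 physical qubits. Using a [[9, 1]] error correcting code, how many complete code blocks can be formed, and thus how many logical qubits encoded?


Each code block uses 9 physical qubits for 1 logical qubit(s).
Number of complete blocks = floor(326 / 9) = 36
Logical qubits = 36 * 1
= 36

36


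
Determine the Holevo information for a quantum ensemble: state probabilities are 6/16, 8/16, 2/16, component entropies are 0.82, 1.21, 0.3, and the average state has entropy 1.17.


chi = S(rho) - sum_i p_i * S(rho_i)
Weighted entropy = 6/16 * 0.82 + 8/16 * 1.21 + 2/16 * 0.3
= 0.9500
chi = 1.17 - 0.9500
= 0.2200

0.2200


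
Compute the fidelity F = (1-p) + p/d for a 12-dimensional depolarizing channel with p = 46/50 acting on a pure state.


F = (1-p) + p/d
= (1 - 0.9200) + 0.9200/12
= 0.0800 + 0.0767
= 0.1567

0.1567


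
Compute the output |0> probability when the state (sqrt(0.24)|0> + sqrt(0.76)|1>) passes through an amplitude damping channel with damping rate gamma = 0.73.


For amplitude damping with parameter gamma on state sqrt(a)|0> + sqrt(b)|1>:
alpha^2 = 0.24, beta^2 = 0.76
P(|0>) = alpha^2 + gamma * beta^2
= 0.24 + 0.73 * 0.76
= 0.24 + 0.5548
= 0.7948

0.7948


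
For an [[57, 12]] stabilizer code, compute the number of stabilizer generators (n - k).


For an [[n,k]] stabilizer code:
Number of stabilizer generators = n - k
= 57 - 12
= 45

45


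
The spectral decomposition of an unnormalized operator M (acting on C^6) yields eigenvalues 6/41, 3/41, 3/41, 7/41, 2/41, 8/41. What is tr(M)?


tr(M) = sum of eigenvalues
= 6/41 + 3/41 + 3/41 + 7/41 + 2/41 + 8/41
= 29/41
= 0.7073

0.7073


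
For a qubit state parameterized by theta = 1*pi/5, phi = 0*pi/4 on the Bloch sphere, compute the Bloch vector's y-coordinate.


theta = 0.6283, phi = 0.0000
r_y = sin(theta)*sin(phi) = 0.5878 * 0.0000
r_y = 0.0000

0.0000


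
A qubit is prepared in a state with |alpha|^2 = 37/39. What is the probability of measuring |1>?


|alpha|^2 = 37/39 = 0.9487
|beta|^2 = 1 - 37/39 = 2/39 = 0.0513
P(|1>) = |beta|^2 = 0.0513

0.0513


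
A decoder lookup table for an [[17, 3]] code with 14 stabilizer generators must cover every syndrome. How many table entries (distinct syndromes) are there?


Each stabilizer generator gives a binary (+1 or -1) measurement outcome.
With 14 independent generators:
Total syndromes = 2^14
= 16384

16384


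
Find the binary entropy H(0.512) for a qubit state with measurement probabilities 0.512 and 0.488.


S = -p*log2(p) - (1-p)*log2(1-p)
p = 0.5120, 1-p = 0.4880
= -0.5120 * log2(0.5120) - 0.4880 * log2(0.4880)
= -(-0.4945) - (-0.5051)
= 0.9996

0.9996


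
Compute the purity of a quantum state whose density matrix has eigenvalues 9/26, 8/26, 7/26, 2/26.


tr(rho^2) = sum of eigenvalues squared
= (9/26)^2 + (8/26)^2 + (7/26)^2 + (2/26)^2
= (81 + 64 + 49 + 4) / 676
= 198/676
= 0.2929

0.2929


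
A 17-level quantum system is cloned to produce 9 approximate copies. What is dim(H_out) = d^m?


Output space = H^(tensor 9) where dim(H) = 17
dim = 17^9
= 289 (after 2 factors)
= 4913 (after 3 factors)
= 83521 (after 4 factors)
= 1419857 (after 5 factors)
= 24137569 (after 6 factors)
= 410338673 (after 7 factors)
= 6975757441 (after 8 factors)
= 118587876497 (after 9 factors)
= 118587876497

118587876497


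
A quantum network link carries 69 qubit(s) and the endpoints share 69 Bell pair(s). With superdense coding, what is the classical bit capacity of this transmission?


Superdense coding allows 2 classical bits per shared entangled pair.
69 pair(s) -> 2 * 69 = 138 classical bits

138


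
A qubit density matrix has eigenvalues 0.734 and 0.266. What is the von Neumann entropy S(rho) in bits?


S = -p*log2(p) - (1-p)*log2(1-p)
p = 0.7340, 1-p = 0.2660
= -0.7340 * log2(0.7340) - 0.2660 * log2(0.2660)
= -(-0.3275) - (-0.5082)
= 0.8357

0.8357


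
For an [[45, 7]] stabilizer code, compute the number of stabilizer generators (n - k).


For an [[n,k]] stabilizer code:
Number of stabilizer generators = n - k
= 45 - 7
= 38

38


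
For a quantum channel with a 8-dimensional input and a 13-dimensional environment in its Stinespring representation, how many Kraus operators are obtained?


Tracing out the environment in an orthonormal basis {|i>_E} gives Kraus operators K_i = <i|_E U |0>_E.
Number of Kraus operators = dim(H_env) = d_env
= 13

13


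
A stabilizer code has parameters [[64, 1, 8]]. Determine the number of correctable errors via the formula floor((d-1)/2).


Code parameters: [[64, 1, 8]], distance d = 8.
Number of correctable errors = floor((d-1)/2)
= floor((8 - 1)/2)
= floor(7/2)
= 3

3


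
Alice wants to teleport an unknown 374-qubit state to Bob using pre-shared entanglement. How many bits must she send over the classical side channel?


Quantum teleportation requires 2 classical bits per qubit teleported.
374 qubit(s) -> 2 * 374 = 748 classical bits

748


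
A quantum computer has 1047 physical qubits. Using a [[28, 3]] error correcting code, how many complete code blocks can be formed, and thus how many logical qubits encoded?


Each code block uses 28 physical qubits for 3 logical qubit(s).
Number of complete blocks = floor(1047 / 28) = 37
Logical qubits = 37 * 3
= 111

111


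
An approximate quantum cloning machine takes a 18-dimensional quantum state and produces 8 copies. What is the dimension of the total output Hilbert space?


Output space = H^(tensor 8) where dim(H) = 18
dim = 18^8
= 324 (after 2 factors)
= 5832 (after 3 factors)
= 104976 (after 4 factors)
= 1889568 (after 5 factors)
= 34012224 (after 6 factors)
= 612220032 (after 7 factors)
= 11019960576 (after 8 factors)
= 11019960576

11019960576


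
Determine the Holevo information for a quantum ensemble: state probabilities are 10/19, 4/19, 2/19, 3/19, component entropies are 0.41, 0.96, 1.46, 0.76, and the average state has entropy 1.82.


chi = S(rho) - sum_i p_i * S(rho_i)
Weighted entropy = 10/19 * 0.41 + 4/19 * 0.96 + 2/19 * 1.46 + 3/19 * 0.76
= 0.6916
chi = 1.82 - 0.6916
= 1.1284

1.1284


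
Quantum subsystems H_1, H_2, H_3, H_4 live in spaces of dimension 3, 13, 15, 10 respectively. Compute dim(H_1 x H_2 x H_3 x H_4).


dim(H_1 x H_2 x H_3 x H_4) = 3 * 13 * 15 * 10
= 39 * 15 * 10
= 585 * 10
= 5850

5850


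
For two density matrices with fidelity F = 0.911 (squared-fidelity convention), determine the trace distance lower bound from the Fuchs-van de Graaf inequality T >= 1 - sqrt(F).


Fuchs-van de Graaf (squared-fidelity convention): 1 - sqrt(F) <= T <= sqrt(1 - F).
Lower bound: T >= 1 - sqrt(F)
sqrt(F) = sqrt(0.911) = 0.9545
T >= 1 - 0.9545
T >= 0.0455

0.0455


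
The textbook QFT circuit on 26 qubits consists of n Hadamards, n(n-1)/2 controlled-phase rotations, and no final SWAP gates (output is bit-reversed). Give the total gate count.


Hadamard gates: 26
Controlled rotations: n*(n-1)/2 = 26*25/2 = 325
SWAP gates: 0 (omitted)
Total = 26 + 325
= 351

351


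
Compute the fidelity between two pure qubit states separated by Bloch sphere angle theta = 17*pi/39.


For states separated by angle theta on Bloch sphere:
F = cos^2(theta/2)
theta = 17*pi/39 = 1.3694
theta/2 = 0.6847
cos(theta/2) = 0.7746
F = 0.6000

0.6000


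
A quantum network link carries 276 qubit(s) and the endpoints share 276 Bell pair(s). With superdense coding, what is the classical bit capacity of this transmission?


Superdense coding allows 2 classical bits per shared entangled pair.
276 pair(s) -> 2 * 276 = 552 classical bits

552


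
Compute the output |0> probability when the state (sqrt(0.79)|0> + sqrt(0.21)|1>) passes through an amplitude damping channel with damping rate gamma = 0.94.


For amplitude damping with parameter gamma on state sqrt(a)|0> + sqrt(b)|1>:
alpha^2 = 0.79, beta^2 = 0.21
P(|0>) = alpha^2 + gamma * beta^2
= 0.79 + 0.94 * 0.21
= 0.79 + 0.1974
= 0.9874

0.9874


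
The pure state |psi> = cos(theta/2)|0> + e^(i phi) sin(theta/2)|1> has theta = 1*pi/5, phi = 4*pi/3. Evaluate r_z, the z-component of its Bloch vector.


theta = 0.6283, phi = 4.1888
r_z = cos(theta) = 0.8090

0.8090


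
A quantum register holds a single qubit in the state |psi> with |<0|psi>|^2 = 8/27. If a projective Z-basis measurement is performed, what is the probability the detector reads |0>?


|alpha|^2 = 8/27 = 0.2963
|beta|^2 = 1 - 8/27 = 19/27 = 0.7037
P(|0>) = |alpha|^2 = 0.2963

0.2963


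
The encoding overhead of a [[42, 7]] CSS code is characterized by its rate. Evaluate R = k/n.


Code rate R = k/n
= 7/42
= 0.1667

0.1667


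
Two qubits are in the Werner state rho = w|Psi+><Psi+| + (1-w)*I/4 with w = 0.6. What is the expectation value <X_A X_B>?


|Psi+> = (|01> + |10>)/sqrt(2)
For the pure Bell state, <X_A X_B> = +1 (Bell-state Pauli correlator).
The maximally-mixed part I/4 has tr(I/4 * P tensor P) = 0 for any traceless Pauli P.
So <X_A X_B>_rho = w * (+1) + (1 - w) * 0
= 0.6 * (+1)
= 0.6000

0.6000


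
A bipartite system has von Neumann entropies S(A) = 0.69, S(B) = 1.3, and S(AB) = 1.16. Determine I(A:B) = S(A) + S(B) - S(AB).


I(A:B) = S(A) + S(B) - S(AB)
= 0.69 + 1.3 - 1.16
= 0.8300

0.8300


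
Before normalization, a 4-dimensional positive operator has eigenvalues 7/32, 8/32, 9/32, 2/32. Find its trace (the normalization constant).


tr(M) = sum of eigenvalues
= 7/32 + 8/32 + 9/32 + 2/32
= 26/32
= 0.8125

0.8125


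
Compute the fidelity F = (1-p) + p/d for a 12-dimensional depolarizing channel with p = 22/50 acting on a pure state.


F = (1-p) + p/d
= (1 - 0.4400) + 0.4400/12
= 0.5600 + 0.0367
= 0.5967

0.5967


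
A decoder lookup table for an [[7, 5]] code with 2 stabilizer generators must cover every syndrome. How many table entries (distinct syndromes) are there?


Each stabilizer generator gives a binary (+1 or -1) measurement outcome.
With 2 independent generators:
Total syndromes = 2^2
= 4

4


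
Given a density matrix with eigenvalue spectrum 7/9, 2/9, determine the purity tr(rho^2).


tr(rho^2) = sum of eigenvalues squared
= (7/9)^2 + (2/9)^2
= (49 + 4) / 81
= 53/81
= 0.6543

0.6543


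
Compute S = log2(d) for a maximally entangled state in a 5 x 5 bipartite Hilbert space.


For a maximally entangled state in d x d:
S = log2(d) = log2(5)
= 2.3219

2.3219


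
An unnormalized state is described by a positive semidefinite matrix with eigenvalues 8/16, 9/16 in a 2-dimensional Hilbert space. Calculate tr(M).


tr(M) = sum of eigenvalues
= 8/16 + 9/16
= 17/16
= 1.0625

1.0625


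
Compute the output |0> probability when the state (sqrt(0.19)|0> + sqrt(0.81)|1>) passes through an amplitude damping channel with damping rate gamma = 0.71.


For amplitude damping with parameter gamma on state sqrt(a)|0> + sqrt(b)|1>:
alpha^2 = 0.19, beta^2 = 0.81
P(|0>) = alpha^2 + gamma * beta^2
= 0.19 + 0.71 * 0.81
= 0.19 + 0.5751
= 0.7651

0.7651


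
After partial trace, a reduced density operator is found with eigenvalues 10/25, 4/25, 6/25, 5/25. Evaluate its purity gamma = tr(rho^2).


tr(rho^2) = sum of eigenvalues squared
= (10/25)^2 + (4/25)^2 + (6/25)^2 + (5/25)^2
= (100 + 16 + 36 + 25) / 625
= 177/625
= 0.2832

0.2832


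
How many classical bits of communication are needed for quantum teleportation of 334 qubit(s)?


Quantum teleportation requires 2 classical bits per qubit teleported.
334 qubit(s) -> 2 * 334 = 668 classical bits

668


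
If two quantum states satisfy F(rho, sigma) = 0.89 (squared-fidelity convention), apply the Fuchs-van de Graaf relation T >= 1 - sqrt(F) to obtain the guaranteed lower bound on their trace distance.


Fuchs-van de Graaf (squared-fidelity convention): 1 - sqrt(F) <= T <= sqrt(1 - F).
Lower bound: T >= 1 - sqrt(F)
sqrt(F) = sqrt(0.89) = 0.9434
T >= 1 - 0.9434
T >= 0.0566

0.0566


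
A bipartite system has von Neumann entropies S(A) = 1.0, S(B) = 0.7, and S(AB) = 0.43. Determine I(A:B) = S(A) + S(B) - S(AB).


I(A:B) = S(A) + S(B) - S(AB)
= 1.0 + 0.7 - 0.43
= 1.2700

1.2700


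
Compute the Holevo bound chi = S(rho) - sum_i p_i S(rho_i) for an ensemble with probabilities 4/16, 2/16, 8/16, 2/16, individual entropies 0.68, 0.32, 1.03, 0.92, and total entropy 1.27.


chi = S(rho) - sum_i p_i * S(rho_i)
Weighted entropy = 4/16 * 0.68 + 2/16 * 0.32 + 8/16 * 1.03 + 2/16 * 0.92
= 0.8400
chi = 1.27 - 0.8400
= 0.4300

0.4300


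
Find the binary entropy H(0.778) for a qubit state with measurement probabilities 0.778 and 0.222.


S = -p*log2(p) - (1-p)*log2(1-p)
p = 0.7780, 1-p = 0.2220
= -0.7780 * log2(0.7780) - 0.2220 * log2(0.2220)
= -(-0.2818) - (-0.4820)
= 0.7638

0.7638


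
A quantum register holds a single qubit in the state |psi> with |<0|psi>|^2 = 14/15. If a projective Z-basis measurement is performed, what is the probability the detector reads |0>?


|alpha|^2 = 14/15 = 0.9333
|beta|^2 = 1 - 14/15 = 1/15 = 0.0667
P(|0>) = |alpha|^2 = 0.9333

0.9333


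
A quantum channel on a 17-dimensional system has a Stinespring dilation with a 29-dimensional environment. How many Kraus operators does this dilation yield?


Tracing out the environment in an orthonormal basis {|i>_E} gives Kraus operators K_i = <i|_E U |0>_E.
Number of Kraus operators = dim(H_env) = d_env
= 29

29


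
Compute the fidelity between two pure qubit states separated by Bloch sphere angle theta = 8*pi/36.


For states separated by angle theta on Bloch sphere:
F = cos^2(theta/2)
theta = 8*pi/36 = 0.6981
theta/2 = 0.3491
cos(theta/2) = 0.9397
F = 0.8830

0.8830


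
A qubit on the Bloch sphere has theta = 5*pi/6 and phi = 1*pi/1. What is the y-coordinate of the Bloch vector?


theta = 2.6180, phi = 3.1416
r_y = sin(theta)*sin(phi) = 0.5000 * 0.0000
r_y = 0.0000

0.0000


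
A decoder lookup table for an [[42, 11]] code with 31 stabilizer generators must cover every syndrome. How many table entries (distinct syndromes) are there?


Each stabilizer generator gives a binary (+1 or -1) measurement outcome.
With 31 independent generators:
Total syndromes = 2^31
= 2147483648

2147483648


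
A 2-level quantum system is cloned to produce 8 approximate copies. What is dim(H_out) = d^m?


Output space = H^(tensor 8) where dim(H) = 2
dim = 2^8
= 4 (after 2 factors)
= 8 (after 3 factors)
= 16 (after 4 factors)
= 32 (after 5 factors)
= 64 (after 6 factors)
= 128 (after 7 factors)
= 256 (after 8 factors)
= 256

256


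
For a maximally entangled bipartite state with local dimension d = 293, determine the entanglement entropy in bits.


For a maximally entangled state in d x d:
S = log2(d) = log2(293)
= 8.1948

8.1948


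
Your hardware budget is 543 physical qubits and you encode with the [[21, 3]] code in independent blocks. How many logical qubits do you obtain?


Each code block uses 21 physical qubits for 3 logical qubit(s).
Number of complete blocks = floor(543 / 21) = 25
Logical qubits = 25 * 3
= 75

75


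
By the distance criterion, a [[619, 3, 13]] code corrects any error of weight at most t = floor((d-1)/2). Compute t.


Code parameters: [[619, 3, 13]], distance d = 13.
Number of correctable errors = floor((d-1)/2)
= floor((13 - 1)/2)
= floor(12/2)
= 6

6


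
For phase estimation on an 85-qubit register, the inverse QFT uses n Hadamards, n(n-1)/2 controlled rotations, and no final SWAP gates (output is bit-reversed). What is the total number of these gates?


Hadamard gates: 85
Controlled rotations: n*(n-1)/2 = 85*84/2 = 3570
SWAP gates: 0 (omitted)
Total = 85 + 3570
= 3655

3655


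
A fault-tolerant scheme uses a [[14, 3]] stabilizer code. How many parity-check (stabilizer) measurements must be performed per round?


For an [[n,k]] stabilizer code:
Number of stabilizer generators = n - k
= 14 - 3
= 11

11


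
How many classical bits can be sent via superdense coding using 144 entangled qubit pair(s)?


Superdense coding allows 2 classical bits per shared entangled pair.
144 pair(s) -> 2 * 144 = 288 classical bits

288


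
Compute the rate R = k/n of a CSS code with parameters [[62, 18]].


Code rate R = k/n
= 18/62
= 0.2903

0.2903


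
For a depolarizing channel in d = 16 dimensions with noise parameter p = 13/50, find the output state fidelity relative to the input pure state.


F = (1-p) + p/d
= (1 - 0.2600) + 0.2600/16
= 0.7400 + 0.0163
= 0.7562

0.7562


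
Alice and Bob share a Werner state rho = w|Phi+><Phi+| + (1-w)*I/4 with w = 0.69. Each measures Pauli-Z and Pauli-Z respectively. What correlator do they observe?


|Phi+> = (|00> + |11>)/sqrt(2)
For the pure Bell state, <Z_A Z_B> = +1 (Bell-state Pauli correlator).
The maximally-mixed part I/4 has tr(I/4 * P tensor P) = 0 for any traceless Pauli P.
So <Z_A Z_B>_rho = w * (+1) + (1 - w) * 0
= 0.69 * (+1)
= 0.6900

0.6900


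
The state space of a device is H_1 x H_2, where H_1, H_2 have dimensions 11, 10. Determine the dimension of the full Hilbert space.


dim(H_1 x H_2) = 11 * 10
= 110

110


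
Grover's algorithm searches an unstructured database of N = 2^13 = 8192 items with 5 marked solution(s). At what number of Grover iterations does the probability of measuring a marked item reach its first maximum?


After j Grover iterations the success probability is P(j) = sin^2((2j+1)*theta), where sin(theta) = sqrt(k/N).
N = 2^13 = 8192, k = 5
sin(theta) = sqrt(k/N) = 0.02470529422
theta = arcsin(sqrt(k/N)) = 0.02470780806 rad
P(j) reaches its first maximum when (2j+1)*theta is as close as possible to pi/2, i.e. j = round(pi/(4*theta) - 1/2).
pi/(4*theta) - 1/2 = 31.2874
(For comparison, the common estimate pi/4 * sqrt(N/k) = 31.7907; the exact maximiser is used here.)
Optimal iterations = 31

31


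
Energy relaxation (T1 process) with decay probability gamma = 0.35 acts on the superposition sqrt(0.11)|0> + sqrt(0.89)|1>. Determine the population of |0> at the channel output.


For amplitude damping with parameter gamma on state sqrt(a)|0> + sqrt(b)|1>:
alpha^2 = 0.11, beta^2 = 0.89
P(|0>) = alpha^2 + gamma * beta^2
= 0.11 + 0.35 * 0.89
= 0.11 + 0.3115
= 0.4215

0.4215


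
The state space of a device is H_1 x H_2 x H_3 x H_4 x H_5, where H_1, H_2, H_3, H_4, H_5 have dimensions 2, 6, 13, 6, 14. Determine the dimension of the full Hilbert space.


dim(H_1 x H_2 x H_3 x H_4 x H_5) = 2 * 6 * 13 * 6 * 14
= 12 * 13 * 6 * 14
= 156 * 6 * 14
= 936 * 14
= 13104

13104


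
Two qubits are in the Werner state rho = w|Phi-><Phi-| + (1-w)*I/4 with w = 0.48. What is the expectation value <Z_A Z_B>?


|Phi-> = (|00> - |11>)/sqrt(2)
For the pure Bell state, <Z_A Z_B> = +1 (Bell-state Pauli correlator).
The maximally-mixed part I/4 has tr(I/4 * P tensor P) = 0 for any traceless Pauli P.
So <Z_A Z_B>_rho = w * (+1) + (1 - w) * 0
= 0.48 * (+1)
= 0.4800

0.4800


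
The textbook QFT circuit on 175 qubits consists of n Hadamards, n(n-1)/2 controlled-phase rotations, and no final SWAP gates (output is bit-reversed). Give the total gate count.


Hadamard gates: 175
Controlled rotations: n*(n-1)/2 = 175*174/2 = 15225
SWAP gates: 0 (omitted)
Total = 175 + 15225
= 15400

15400


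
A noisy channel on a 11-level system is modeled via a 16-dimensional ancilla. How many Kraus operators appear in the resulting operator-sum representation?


Tracing out the environment in an orthonormal basis {|i>_E} gives Kraus operators K_i = <i|_E U |0>_E.
Number of Kraus operators = dim(H_env) = d_env
= 16

16


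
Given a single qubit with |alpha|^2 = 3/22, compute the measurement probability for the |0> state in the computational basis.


|alpha|^2 = 3/22 = 0.1364
|beta|^2 = 1 - 3/22 = 19/22 = 0.8636
P(|0>) = |alpha|^2 = 0.1364

0.1364


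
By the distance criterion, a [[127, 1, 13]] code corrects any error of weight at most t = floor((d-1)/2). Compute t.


Code parameters: [[127, 1, 13]], distance d = 13.
Number of correctable errors = floor((d-1)/2)
= floor((13 - 1)/2)
= floor(12/2)
= 6

6


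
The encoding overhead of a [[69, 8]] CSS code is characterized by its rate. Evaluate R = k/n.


Code rate R = k/n
= 8/69
= 0.1159

0.1159


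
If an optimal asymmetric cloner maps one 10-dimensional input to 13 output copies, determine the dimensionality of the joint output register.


Output space = H^(tensor 13) where dim(H) = 10
dim = 10^13
= 100 (after 2 factors)
= 1000 (after 3 factors)
= 10000 (after 4 factors)
= 100000 (after 5 factors)
= 1000000 (after 6 factors)
= 10000000 (after 7 factors)
= 100000000 (after 8 factors)
= 1000000000 (after 9 factors)
= 10000000000 (after 10 factors)
= 100000000000 (after 11 factors)
= 1000000000000 (after 12 factors)
= 10000000000000 (after 13 factors)
= 10000000000000

10000000000000


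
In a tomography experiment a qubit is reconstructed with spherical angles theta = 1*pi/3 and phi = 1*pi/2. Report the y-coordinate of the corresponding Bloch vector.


theta = 1.0472, phi = 1.5708
r_y = sin(theta)*sin(phi) = 0.8660 * 1.0000
r_y = 0.8660

0.8660


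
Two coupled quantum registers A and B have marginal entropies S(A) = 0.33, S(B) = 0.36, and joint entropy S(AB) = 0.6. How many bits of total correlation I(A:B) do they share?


I(A:B) = S(A) + S(B) - S(AB)
= 0.33 + 0.36 - 0.6
= 0.0900

0.0900


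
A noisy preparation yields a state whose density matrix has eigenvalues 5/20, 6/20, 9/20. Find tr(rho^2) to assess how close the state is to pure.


tr(rho^2) = sum of eigenvalues squared
= (5/20)^2 + (6/20)^2 + (9/20)^2
= (25 + 36 + 81) / 400
= 142/400
= 0.3550

0.3550


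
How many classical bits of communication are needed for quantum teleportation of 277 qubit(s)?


Quantum teleportation requires 2 classical bits per qubit teleported.
277 qubit(s) -> 2 * 277 = 554 classical bits

554


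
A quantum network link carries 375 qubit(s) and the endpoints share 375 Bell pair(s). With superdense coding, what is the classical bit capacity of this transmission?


Superdense coding allows 2 classical bits per shared entangled pair.
375 pair(s) -> 2 * 375 = 750 classical bits

750


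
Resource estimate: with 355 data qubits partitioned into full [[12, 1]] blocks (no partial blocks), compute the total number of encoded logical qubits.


Each code block uses 12 physical qubits for 1 logical qubit(s).
Number of complete blocks = floor(355 / 12) = 29
Logical qubits = 29 * 1
= 29

29


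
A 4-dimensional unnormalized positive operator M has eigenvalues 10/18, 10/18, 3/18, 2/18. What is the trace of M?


tr(M) = sum of eigenvalues
= 10/18 + 10/18 + 3/18 + 2/18
= 25/18
= 1.3889

1.3889


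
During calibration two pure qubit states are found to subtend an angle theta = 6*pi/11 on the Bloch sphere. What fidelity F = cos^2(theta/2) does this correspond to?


For states separated by angle theta on Bloch sphere:
F = cos^2(theta/2)
theta = 6*pi/11 = 1.7136
theta/2 = 0.8568
cos(theta/2) = 0.6549
F = 0.4288

0.4288


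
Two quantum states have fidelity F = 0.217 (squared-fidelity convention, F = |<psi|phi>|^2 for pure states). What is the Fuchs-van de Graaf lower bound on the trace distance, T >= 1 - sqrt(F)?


Fuchs-van de Graaf (squared-fidelity convention): 1 - sqrt(F) <= T <= sqrt(1 - F).
Lower bound: T >= 1 - sqrt(F)
sqrt(F) = sqrt(0.217) = 0.4658
T >= 1 - 0.4658
T >= 0.5342

0.5342


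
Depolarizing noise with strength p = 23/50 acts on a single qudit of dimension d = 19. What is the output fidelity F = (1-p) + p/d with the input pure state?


F = (1-p) + p/d
= (1 - 0.4600) + 0.4600/19
= 0.5400 + 0.0242
= 0.5642

0.5642


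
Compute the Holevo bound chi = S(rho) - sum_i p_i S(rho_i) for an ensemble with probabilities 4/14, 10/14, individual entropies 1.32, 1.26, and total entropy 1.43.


chi = S(rho) - sum_i p_i * S(rho_i)
Weighted entropy = 4/14 * 1.32 + 10/14 * 1.26
= 1.2771
chi = 1.43 - 1.2771
= 0.1529

0.1529


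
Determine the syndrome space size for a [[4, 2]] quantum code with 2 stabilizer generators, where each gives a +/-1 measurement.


Each stabilizer generator gives a binary (+1 or -1) measurement outcome.
With 2 independent generators:
Total syndromes = 2^2
= 4

4


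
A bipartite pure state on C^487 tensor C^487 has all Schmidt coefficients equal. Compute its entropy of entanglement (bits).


For a maximally entangled state in d x d:
S = log2(d) = log2(487)
= 8.9278

8.9278


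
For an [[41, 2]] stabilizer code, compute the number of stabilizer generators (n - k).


For an [[n,k]] stabilizer code:
Number of stabilizer generators = n - k
= 41 - 2
= 39

39


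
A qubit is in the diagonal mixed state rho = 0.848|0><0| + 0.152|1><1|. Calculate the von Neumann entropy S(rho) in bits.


S = -p*log2(p) - (1-p)*log2(1-p)
p = 0.8480, 1-p = 0.1520
= -0.8480 * log2(0.8480) - 0.1520 * log2(0.1520)
= -(-0.2017) - (-0.4131)
= 0.6148

0.6148


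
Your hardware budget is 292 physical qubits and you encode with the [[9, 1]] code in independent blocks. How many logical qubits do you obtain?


Each code block uses 9 physical qubits for 1 logical qubit(s).
Number of complete blocks = floor(292 / 9) = 32
Logical qubits = 32 * 1
= 32

32


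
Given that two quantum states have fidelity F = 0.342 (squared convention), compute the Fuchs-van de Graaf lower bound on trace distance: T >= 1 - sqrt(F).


Fuchs-van de Graaf (squared-fidelity convention): 1 - sqrt(F) <= T <= sqrt(1 - F).
Lower bound: T >= 1 - sqrt(F)
sqrt(F) = sqrt(0.342) = 0.5848
T >= 1 - 0.5848
T >= 0.4152

0.4152


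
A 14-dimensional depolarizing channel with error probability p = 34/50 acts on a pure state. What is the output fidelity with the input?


F = (1-p) + p/d
= (1 - 0.6800) + 0.6800/14
= 0.3200 + 0.0486
= 0.3686

0.3686


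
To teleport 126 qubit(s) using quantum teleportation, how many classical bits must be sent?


Quantum teleportation requires 2 classical bits per qubit teleported.
126 qubit(s) -> 2 * 126 = 252 classical bits

252


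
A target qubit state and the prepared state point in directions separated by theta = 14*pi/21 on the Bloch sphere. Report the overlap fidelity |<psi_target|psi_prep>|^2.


For states separated by angle theta on Bloch sphere:
F = cos^2(theta/2)
theta = 14*pi/21 = 2.0944
theta/2 = 1.0472
cos(theta/2) = 0.5000
F = 0.2500

0.2500


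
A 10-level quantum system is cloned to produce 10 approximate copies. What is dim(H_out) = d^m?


Output space = H^(tensor 10) where dim(H) = 10
dim = 10^10
= 100 (after 2 factors)
= 1000 (after 3 factors)
= 10000 (after 4 factors)
= 100000 (after 5 factors)
= 1000000 (after 6 factors)
= 10000000 (after 7 factors)
= 100000000 (after 8 factors)
= 1000000000 (after 9 factors)
= 10000000000 (after 10 factors)
= 10000000000

10000000000


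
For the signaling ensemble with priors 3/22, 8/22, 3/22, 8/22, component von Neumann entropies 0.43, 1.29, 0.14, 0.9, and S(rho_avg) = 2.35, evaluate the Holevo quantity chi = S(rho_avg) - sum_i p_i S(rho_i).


chi = S(rho) - sum_i p_i * S(rho_i)
Weighted entropy = 3/22 * 0.43 + 8/22 * 1.29 + 3/22 * 0.14 + 8/22 * 0.9
= 0.8741
chi = 2.35 - 0.8741
= 1.4759

1.4759
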